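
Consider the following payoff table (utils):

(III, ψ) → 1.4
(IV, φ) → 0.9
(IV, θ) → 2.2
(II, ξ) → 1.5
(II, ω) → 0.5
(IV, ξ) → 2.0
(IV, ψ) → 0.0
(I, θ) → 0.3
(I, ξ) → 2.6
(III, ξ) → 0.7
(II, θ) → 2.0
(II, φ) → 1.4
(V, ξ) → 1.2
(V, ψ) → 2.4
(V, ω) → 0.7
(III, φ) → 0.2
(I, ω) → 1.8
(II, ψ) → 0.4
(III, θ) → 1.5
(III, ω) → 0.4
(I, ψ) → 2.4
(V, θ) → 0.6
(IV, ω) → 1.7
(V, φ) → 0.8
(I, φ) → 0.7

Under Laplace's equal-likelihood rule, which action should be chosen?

I

Row averages: I=1.56, II=1.16, III=0.84, IV=1.36, V=1.14
Highest average = 1.56 → I.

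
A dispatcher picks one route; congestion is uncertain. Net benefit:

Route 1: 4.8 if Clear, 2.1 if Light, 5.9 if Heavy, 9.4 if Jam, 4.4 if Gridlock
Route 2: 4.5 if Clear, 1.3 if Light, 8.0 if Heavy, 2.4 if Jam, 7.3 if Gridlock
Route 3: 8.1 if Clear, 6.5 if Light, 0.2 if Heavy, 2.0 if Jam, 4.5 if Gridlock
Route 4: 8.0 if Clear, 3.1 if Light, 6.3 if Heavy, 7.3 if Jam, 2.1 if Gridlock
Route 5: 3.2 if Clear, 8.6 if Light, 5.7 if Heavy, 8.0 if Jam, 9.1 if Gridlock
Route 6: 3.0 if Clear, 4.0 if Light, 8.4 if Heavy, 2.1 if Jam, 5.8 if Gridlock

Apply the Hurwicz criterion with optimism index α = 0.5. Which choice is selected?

Route 5

Route 1: 0.5·9.4 + 0.5·2.1 = 5.75
Route 2: 0.5·8.0 + 0.5·1.3 = 4.65
Route 3: 0.5·8.1 + 0.5·0.2 = 4.15
Route 4: 0.5·8.0 + 0.5·2.1 = 5.05
Route 5: 0.5·9.1 + 0.5·3.2 = 6.15
Route 6: 0.5·8.4 + 0.5·2.1 = 5.25
Highest Hurwicz score = 6.15 → Route 5.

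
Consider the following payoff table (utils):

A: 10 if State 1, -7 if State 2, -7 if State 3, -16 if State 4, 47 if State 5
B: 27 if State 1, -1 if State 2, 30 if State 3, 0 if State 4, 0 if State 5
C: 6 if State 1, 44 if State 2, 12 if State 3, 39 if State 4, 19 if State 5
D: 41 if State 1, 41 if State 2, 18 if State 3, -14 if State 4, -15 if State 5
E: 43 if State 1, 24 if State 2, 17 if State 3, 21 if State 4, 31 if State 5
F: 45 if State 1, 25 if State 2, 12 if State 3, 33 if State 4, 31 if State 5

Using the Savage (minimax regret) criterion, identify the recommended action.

F

Column bests: State 1=45, State 2=44, State 3=30, State 4=39, State 5=47.
A regrets: 35, 51, 37, 55, 0 → max 55
B regrets: 18, 45, 0, 39, 47 → max 47
C regrets: 39, 0, 18, 0, 28 → max 39
D regrets: 4, 3, 12, 53, 62 → max 62
E regrets: 2, 20, 13, 18, 16 → max 20
F regrets: 0, 19, 18, 6, 16 → max 19
Smallest max regret = 19 → F.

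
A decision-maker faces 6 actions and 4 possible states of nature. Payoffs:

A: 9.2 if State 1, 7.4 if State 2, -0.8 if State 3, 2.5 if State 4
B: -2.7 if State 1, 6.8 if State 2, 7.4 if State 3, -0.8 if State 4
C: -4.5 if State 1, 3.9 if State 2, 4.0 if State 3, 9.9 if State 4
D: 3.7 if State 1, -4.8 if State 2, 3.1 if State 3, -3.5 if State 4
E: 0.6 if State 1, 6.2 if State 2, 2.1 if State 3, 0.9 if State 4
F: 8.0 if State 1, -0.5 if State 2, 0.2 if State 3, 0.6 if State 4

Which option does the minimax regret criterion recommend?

Column bests: State 1=9.2, State 2=7.4, State 3=7.4, State 4=9.9.
A regrets: 0.0, 0.0, 8.2, 7.4 → max 8.2
B regrets: 11.9, 0.6, 0.0, 10.7 → max 11.9
C regrets: 13.7, 3.5, 3.4, 0.0 → max 13.7
D regrets: 5.5, 12.2, 4.3, 13.4 → max 13.4
E regrets: 8.6, 1.2, 5.3, 9.0 → max 9.0
F regrets: 1.2, 7.9, 7.2, 9.3 → max 9.3
Smallest max regret = 8.2 → A.

A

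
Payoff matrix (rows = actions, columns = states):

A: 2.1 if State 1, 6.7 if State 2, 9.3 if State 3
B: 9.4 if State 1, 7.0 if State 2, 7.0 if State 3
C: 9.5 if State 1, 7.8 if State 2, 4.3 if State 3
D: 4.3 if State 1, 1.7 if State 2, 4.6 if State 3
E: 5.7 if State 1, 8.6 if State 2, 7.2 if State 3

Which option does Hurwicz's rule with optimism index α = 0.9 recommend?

B

A: 0.9·9.3 + 0.1·2.1 = 8.58
B: 0.9·9.4 + 0.1·7.0 = 9.16
C: 0.9·9.5 + 0.1·4.3 = 8.98
D: 0.9·4.6 + 0.1·1.7 = 4.31
E: 0.9·8.6 + 0.1·5.7 = 8.31
Highest Hurwicz score = 9.16 → B.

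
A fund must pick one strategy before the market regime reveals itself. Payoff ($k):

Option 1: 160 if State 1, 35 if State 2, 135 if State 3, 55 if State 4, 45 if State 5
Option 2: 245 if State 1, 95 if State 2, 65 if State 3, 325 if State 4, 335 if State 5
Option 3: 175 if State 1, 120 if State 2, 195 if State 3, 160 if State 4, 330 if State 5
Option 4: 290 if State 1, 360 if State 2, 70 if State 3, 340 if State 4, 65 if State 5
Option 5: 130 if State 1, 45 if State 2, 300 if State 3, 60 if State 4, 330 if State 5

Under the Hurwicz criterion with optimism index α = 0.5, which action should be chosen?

Option 3

Option 1: 0.5·160 + 0.5·35 = 97.5
Option 2: 0.5·335 + 0.5·65 = 200
Option 3: 0.5·330 + 0.5·120 = 225
Option 4: 0.5·360 + 0.5·65 = 212.5
Option 5: 0.5·330 + 0.5·45 = 187.5
Highest Hurwicz score = 225 → Option 3.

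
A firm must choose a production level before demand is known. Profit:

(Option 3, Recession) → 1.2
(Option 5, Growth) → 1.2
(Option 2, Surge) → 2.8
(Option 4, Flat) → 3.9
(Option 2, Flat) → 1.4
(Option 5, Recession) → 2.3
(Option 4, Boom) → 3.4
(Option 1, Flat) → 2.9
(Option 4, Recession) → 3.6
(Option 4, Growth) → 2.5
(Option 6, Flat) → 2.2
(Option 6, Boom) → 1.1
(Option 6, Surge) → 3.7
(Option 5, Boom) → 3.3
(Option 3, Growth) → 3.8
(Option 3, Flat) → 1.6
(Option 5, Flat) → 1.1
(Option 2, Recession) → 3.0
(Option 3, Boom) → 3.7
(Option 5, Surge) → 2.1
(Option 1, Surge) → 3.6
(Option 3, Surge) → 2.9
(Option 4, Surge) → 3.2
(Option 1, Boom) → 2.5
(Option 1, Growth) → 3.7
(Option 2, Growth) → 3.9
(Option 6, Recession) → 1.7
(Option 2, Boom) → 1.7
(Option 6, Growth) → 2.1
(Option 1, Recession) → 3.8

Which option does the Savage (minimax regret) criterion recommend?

Option 1

Column bests: Recession=3.8, Flat=3.9, Growth=3.9, Boom=3.7, Surge=3.7.
Option 1 regrets: 0.0, 1.0, 0.2, 1.2, 0.1 → max 1.2
Option 2 regrets: 0.8, 2.5, 0.0, 2.0, 0.9 → max 2.5
Option 3 regrets: 2.6, 2.3, 0.1, 0.0, 0.8 → max 2.6
Option 4 regrets: 0.2, 0.0, 1.4, 0.3, 0.5 → max 1.4
Option 5 regrets: 1.5, 2.8, 2.7, 0.4, 1.6 → max 2.8
Option 6 regrets: 2.1, 1.7, 1.8, 2.6, 0.0 → max 2.6
Smallest max regret = 1.2 → Option 1.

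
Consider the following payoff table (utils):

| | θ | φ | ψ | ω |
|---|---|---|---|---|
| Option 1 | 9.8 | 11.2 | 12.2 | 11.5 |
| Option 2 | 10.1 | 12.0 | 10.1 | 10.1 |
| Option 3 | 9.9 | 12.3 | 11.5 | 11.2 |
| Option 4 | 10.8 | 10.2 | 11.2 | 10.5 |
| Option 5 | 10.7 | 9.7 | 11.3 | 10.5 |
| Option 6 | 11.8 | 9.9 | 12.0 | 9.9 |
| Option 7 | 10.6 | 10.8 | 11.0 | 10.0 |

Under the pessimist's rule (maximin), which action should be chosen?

Option 4

Row minima: Option 1=9.8, Option 2=10.1, Option 3=9.9, Option 4=10.2, Option 5=9.7, Option 6=9.9, Option 7=10.0
Best worst-case = 10.2 → Option 4.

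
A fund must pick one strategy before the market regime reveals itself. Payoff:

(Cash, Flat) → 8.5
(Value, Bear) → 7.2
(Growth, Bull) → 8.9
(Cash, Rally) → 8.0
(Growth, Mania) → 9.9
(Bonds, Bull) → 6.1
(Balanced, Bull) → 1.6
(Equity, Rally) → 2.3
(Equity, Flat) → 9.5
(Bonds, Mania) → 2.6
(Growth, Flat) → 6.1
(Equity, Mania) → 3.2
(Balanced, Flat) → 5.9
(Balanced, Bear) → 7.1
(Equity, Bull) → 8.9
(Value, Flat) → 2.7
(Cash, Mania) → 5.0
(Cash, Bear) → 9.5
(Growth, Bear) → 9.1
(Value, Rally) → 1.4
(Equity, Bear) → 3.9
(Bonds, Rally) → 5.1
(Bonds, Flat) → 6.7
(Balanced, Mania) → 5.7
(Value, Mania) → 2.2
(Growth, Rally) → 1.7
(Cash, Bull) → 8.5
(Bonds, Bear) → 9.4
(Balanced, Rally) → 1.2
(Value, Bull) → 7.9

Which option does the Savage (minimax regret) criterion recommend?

Column bests: Bear=9.5, Flat=9.5, Bull=8.9, Rally=8.0, Mania=9.9.
Cash regrets: 0.0, 1.0, 0.4, 0.0, 4.9 → max 4.9
Equity regrets: 5.6, 0.0, 0.0, 5.7, 6.7 → max 6.7
Bonds regrets: 0.1, 2.8, 2.8, 2.9, 7.3 → max 7.3
Growth regrets: 0.4, 3.4, 0.0, 6.3, 0.0 → max 6.3
Value regrets: 2.3, 6.8, 1.0, 6.6, 7.7 → max 7.7
Balanced regrets: 2.4, 3.6, 7.3, 6.8, 4.2 → max 7.3
Smallest max regret = 4.9 → Cash.

Cash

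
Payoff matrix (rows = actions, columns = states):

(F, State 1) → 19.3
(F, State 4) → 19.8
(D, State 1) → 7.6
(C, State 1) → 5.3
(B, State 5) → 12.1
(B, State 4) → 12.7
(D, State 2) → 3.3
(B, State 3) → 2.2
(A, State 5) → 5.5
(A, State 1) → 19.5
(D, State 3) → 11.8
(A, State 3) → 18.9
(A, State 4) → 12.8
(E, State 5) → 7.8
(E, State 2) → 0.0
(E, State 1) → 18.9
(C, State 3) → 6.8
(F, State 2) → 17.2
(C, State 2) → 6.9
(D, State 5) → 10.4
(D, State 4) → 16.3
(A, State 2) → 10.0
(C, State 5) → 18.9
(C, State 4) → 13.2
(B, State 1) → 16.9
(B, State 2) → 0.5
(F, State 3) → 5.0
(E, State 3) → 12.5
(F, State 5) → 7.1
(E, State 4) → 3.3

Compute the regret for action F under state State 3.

Best payoff under State 3 is 18.9.
Regret = 18.9 − 5.0 = 13.9.

13.9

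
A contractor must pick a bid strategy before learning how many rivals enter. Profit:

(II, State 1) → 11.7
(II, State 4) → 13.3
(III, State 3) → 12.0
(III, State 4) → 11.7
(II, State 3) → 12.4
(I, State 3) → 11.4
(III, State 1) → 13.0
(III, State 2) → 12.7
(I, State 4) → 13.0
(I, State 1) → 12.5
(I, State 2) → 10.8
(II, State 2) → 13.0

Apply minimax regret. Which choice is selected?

Column bests: State 1=13.0, State 2=13.0, State 3=12.4, State 4=13.3.
I regrets: 0.5, 2.2, 1.0, 0.3 → max 2.2
II regrets: 1.3, 0.0, 0.0, 0.0 → max 1.3
III regrets: 0.0, 0.3, 0.4, 1.6 → max 1.6
Smallest max regret = 1.3 → II.

II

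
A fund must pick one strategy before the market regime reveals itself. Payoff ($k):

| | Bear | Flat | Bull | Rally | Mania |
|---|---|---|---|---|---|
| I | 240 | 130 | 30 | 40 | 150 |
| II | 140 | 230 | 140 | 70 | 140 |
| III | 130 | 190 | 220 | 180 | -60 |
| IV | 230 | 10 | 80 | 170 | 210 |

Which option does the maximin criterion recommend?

Row minima: I=30, II=70, III=-60, IV=10
Best worst-case = 70 → II.

II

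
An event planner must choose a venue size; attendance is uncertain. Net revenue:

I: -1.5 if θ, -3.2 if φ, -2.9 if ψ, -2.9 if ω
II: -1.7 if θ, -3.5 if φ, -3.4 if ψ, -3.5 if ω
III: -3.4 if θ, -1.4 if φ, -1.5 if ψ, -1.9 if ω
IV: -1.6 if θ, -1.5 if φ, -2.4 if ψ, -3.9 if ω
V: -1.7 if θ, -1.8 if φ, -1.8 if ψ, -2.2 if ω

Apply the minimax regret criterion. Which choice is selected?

V

Column bests: θ=-1.5, φ=-1.4, ψ=-1.5, ω=-1.9.
I regrets: 0.0, 1.8, 1.4, 1.0 → max 1.8
II regrets: 0.2, 2.1, 1.9, 1.6 → max 2.1
III regrets: 1.9, 0.0, 0.0, 0.0 → max 1.9
IV regrets: 0.1, 0.1, 0.9, 2.0 → max 2.0
V regrets: 0.2, 0.4, 0.3, 0.3 → max 0.4
Smallest max regret = 0.4 → V.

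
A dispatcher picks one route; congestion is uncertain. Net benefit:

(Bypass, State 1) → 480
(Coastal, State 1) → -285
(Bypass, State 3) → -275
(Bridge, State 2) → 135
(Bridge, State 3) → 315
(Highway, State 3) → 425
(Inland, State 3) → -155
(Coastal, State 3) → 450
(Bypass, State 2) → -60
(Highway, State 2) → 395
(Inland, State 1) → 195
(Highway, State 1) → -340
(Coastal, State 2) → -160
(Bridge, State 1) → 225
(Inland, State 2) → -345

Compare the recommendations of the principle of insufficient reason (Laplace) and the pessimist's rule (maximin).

Row averages: Highway=160, Bridge=225, Bypass=145/3, Coastal=5/3, Inland=-305/3
Highest average = 225 → Bridge.
Row minima: Highway=-340, Bridge=135, Bypass=-275, Coastal=-285, Inland=-345
Best worst-case = 135 → Bridge.

laplace → Bridge; maximin → Bridge (agree)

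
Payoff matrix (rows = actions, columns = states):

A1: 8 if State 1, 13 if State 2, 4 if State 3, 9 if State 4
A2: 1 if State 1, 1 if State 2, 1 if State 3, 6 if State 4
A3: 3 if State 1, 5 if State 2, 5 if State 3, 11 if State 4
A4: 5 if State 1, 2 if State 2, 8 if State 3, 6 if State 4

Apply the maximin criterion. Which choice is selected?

A1

Row minima: A1=4, A2=1, A3=3, A4=2
Best worst-case = 4 → A1.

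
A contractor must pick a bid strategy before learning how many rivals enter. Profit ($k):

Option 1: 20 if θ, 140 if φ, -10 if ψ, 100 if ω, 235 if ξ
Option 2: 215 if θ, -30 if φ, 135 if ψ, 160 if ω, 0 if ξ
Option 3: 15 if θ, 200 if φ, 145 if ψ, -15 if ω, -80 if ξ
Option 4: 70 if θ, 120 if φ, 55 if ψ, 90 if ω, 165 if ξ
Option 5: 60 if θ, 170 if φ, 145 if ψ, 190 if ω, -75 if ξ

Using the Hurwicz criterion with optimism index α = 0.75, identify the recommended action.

Option 1: 0.75·235 + 0.25·(-10) = 173.75
Option 2: 0.75·215 + 0.25·(-30) = 153.75
Option 3: 0.75·200 + 0.25·(-80) = 130
Option 4: 0.75·165 + 0.25·55 = 137.5
Option 5: 0.75·190 + 0.25·(-75) = 123.75
Highest Hurwicz score = 173.75 → Option 1.

Option 1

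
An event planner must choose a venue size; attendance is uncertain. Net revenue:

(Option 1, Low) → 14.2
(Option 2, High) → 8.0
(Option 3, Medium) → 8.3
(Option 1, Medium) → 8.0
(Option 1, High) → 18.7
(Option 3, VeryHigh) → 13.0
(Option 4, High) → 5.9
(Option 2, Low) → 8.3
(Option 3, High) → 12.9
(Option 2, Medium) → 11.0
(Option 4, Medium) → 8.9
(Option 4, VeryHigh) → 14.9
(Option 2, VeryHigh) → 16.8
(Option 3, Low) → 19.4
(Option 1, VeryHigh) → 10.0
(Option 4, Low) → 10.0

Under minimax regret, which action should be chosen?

Column bests: Low=19.4, Medium=11.0, High=18.7, VeryHigh=16.8.
Option 1 regrets: 5.2, 3.0, 0.0, 6.8 → max 6.8
Option 2 regrets: 11.1, 0.0, 10.7, 0.0 → max 11.1
Option 3 regrets: 0.0, 2.7, 5.8, 3.8 → max 5.8
Option 4 regrets: 9.4, 2.1, 12.8, 1.9 → max 12.8
Smallest max regret = 5.8 → Option 3.

Option 3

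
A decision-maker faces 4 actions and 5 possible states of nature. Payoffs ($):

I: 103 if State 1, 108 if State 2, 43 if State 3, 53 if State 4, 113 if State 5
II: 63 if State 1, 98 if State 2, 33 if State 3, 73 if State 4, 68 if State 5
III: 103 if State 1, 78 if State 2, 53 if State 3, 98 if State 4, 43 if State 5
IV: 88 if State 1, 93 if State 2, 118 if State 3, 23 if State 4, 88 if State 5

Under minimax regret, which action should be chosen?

III

Column bests: State 1=103, State 2=108, State 3=118, State 4=98, State 5=113.
I regrets: 0, 0, 75, 45, 0 → max 75
II regrets: 40, 10, 85, 25, 45 → max 85
III regrets: 0, 30, 65, 0, 70 → max 70
IV regrets: 15, 15, 0, 75, 25 → max 75
Smallest max regret = 70 → III.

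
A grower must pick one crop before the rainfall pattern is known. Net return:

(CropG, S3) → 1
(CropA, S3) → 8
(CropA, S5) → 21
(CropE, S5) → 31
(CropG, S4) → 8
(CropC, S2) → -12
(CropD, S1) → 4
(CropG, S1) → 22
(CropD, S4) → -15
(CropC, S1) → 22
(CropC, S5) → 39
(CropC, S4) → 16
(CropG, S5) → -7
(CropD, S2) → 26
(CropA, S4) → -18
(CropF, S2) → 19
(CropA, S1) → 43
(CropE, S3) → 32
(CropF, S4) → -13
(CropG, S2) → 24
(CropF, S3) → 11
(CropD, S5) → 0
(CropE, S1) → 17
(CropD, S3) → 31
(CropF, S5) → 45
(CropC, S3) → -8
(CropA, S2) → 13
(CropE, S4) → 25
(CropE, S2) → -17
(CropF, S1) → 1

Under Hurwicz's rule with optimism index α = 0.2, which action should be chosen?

CropG

CropD: 0.2·31 + 0.8·(-15) = -5.8
CropG: 0.2·24 + 0.8·(-7) = -0.8
CropF: 0.2·45 + 0.8·(-13) = -1.4
CropC: 0.2·39 + 0.8·(-12) = -1.8
CropE: 0.2·32 + 0.8·(-17) = -7.2
CropA: 0.2·43 + 0.8·(-18) = -5.8
Highest Hurwicz score = -0.8 → CropG.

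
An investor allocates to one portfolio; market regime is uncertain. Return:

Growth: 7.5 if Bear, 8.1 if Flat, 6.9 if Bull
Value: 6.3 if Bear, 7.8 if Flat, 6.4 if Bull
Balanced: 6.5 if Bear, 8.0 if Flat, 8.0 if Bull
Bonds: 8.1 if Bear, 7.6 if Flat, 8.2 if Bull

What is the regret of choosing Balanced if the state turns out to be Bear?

Best payoff under Bear is 8.1.
Regret = 8.1 − 6.5 = 1.6.

1.6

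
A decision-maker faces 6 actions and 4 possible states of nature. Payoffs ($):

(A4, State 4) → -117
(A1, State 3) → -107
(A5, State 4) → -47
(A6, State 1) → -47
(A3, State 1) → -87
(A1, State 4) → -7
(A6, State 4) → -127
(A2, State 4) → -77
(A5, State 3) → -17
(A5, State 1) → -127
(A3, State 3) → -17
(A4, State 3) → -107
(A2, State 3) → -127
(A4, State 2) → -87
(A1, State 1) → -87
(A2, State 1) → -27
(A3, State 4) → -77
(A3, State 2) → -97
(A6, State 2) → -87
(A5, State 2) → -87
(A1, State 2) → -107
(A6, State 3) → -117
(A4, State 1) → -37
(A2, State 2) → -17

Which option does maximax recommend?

A1

Row maxima: A1=-7, A2=-17, A3=-17, A4=-37, A5=-17, A6=-47
Best best-case = -7 → A1.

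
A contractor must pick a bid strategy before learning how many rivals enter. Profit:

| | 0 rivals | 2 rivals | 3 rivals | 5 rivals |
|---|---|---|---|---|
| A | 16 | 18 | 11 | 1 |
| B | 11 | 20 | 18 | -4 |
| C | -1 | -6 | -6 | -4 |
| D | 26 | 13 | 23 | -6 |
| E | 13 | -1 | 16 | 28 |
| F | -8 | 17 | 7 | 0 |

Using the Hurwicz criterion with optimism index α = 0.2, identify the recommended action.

A: 0.2·18 + 0.8·1 = 4.4
B: 0.2·20 + 0.8·(-4) = 0.8
C: 0.2·(-1) + 0.8·(-6) = -5
D: 0.2·26 + 0.8·(-6) = 0.4
E: 0.2·28 + 0.8·(-1) = 4.8
F: 0.2·17 + 0.8·(-8) = -3
Highest Hurwicz score = 4.8 → E.

E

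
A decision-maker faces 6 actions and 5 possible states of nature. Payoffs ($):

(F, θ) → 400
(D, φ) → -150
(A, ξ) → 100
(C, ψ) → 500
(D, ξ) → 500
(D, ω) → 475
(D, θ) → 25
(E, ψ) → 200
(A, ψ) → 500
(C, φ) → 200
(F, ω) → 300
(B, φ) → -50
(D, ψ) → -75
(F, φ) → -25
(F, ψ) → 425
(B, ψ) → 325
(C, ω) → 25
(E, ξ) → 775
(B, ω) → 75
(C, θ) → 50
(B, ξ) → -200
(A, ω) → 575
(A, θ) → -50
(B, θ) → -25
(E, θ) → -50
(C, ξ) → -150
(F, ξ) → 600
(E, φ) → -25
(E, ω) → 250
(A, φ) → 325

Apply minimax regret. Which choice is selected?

Column bests: θ=400, φ=325, ψ=500, ω=575, ξ=775.
A regrets: 450, 0, 0, 0, 675 → max 675
B regrets: 425, 375, 175, 500, 975 → max 975
C regrets: 350, 125, 0, 550, 925 → max 925
D regrets: 375, 475, 575, 100, 275 → max 575
E regrets: 450, 350, 300, 325, 0 → max 450
F regrets: 0, 350, 75, 275, 175 → max 350
Smallest max regret = 350 → F.

F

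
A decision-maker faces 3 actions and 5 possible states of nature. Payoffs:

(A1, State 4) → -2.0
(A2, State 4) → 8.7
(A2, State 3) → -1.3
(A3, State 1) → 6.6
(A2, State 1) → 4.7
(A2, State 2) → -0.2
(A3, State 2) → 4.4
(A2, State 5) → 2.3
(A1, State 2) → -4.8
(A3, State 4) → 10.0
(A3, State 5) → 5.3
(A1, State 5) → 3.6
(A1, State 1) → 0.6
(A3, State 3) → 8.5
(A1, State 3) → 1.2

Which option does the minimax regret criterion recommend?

Column bests: State 1=6.6, State 2=4.4, State 3=8.5, State 4=10.0, State 5=5.3.
A1 regrets: 6.0, 9.2, 7.3, 12.0, 1.7 → max 12.0
A2 regrets: 1.9, 4.6, 9.8, 1.3, 3.0 → max 9.8
A3 regrets: 0.0, 0.0, 0.0, 0.0, 0.0 → max 0.0
Smallest max regret = 0.0 → A3.

A3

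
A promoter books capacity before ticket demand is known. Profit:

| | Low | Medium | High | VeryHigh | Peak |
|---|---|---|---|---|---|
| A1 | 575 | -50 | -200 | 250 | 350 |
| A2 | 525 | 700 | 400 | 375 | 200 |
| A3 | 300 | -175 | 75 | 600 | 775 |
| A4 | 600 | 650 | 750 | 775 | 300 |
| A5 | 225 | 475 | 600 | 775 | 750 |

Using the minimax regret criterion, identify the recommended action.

A5

Column bests: Low=600, Medium=700, High=750, VeryHigh=775, Peak=775.
A1 regrets: 25, 750, 950, 525, 425 → max 950
A2 regrets: 75, 0, 350, 400, 575 → max 575
A3 regrets: 300, 875, 675, 175, 0 → max 875
A4 regrets: 0, 50, 0, 0, 475 → max 475
A5 regrets: 375, 225, 150, 0, 25 → max 375
Smallest max regret = 375 → A5.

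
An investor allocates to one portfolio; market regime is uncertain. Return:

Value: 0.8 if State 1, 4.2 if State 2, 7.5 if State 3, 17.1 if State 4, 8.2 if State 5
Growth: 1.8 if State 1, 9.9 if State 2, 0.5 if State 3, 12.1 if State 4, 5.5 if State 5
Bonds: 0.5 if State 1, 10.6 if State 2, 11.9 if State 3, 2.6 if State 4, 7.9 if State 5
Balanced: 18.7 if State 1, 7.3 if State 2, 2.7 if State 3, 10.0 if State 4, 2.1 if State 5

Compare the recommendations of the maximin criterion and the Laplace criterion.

maximin → Balanced; laplace → Balanced (agree)

Row minima: Value=0.8, Growth=0.5, Bonds=0.5, Balanced=2.1
Best worst-case = 2.1 → Balanced.
Row averages: Value=7.56, Growth=5.96, Bonds=6.7, Balanced=8.16
Highest average = 8.16 → Balanced.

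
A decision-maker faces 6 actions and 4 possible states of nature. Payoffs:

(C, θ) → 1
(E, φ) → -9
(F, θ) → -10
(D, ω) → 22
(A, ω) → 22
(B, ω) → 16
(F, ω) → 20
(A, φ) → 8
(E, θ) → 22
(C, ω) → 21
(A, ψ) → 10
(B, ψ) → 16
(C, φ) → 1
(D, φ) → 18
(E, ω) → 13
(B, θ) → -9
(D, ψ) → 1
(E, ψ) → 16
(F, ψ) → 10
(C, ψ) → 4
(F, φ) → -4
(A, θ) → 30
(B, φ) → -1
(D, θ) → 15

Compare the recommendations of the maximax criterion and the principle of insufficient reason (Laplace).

maximax → A; laplace → A (agree)

Row maxima: A=30, B=16, C=21, D=22, E=22, F=20
Best best-case = 30 → A.
Row averages: A=17.5, B=5.5, C=6.75, D=14, E=10.5, F=4
Highest average = 17.5 → A.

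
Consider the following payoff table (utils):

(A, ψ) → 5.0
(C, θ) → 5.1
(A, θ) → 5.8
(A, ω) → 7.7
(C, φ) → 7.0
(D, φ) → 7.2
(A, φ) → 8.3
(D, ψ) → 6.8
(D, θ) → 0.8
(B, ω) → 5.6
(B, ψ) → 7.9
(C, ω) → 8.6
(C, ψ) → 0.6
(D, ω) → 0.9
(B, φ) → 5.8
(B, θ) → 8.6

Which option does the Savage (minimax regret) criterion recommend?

A

Column bests: θ=8.6, φ=8.3, ψ=7.9, ω=8.6.
A regrets: 2.8, 0.0, 2.9, 0.9 → max 2.9
B regrets: 0.0, 2.5, 0.0, 3.0 → max 3.0
C regrets: 3.5, 1.3, 7.3, 0.0 → max 7.3
D regrets: 7.8, 1.1, 1.1, 7.7 → max 7.8
Smallest max regret = 2.9 → A.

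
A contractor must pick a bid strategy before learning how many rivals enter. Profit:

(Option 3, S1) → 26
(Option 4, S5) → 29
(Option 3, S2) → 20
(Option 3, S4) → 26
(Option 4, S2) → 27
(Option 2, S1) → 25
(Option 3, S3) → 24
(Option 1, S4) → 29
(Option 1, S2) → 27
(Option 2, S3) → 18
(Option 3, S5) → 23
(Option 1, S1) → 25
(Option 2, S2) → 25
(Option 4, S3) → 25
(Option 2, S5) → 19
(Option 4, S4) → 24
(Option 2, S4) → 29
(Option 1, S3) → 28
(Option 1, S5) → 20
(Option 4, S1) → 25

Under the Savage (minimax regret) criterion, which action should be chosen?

Column bests: S1=26, S2=27, S3=28, S4=29, S5=29.
Option 1 regrets: 1, 0, 0, 0, 9 → max 9
Option 2 regrets: 1, 2, 10, 0, 10 → max 10
Option 3 regrets: 0, 7, 4, 3, 6 → max 7
Option 4 regrets: 1, 0, 3, 5, 0 → max 5
Smallest max regret = 5 → Option 4.

Option 4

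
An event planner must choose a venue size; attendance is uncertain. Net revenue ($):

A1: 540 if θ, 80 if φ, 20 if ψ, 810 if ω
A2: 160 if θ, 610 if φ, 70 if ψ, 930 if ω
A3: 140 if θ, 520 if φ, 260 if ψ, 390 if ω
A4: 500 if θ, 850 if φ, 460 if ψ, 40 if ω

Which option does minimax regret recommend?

A2

Column bests: θ=540, φ=850, ψ=460, ω=930.
A1 regrets: 0, 770, 440, 120 → max 770
A2 regrets: 380, 240, 390, 0 → max 390
A3 regrets: 400, 330, 200, 540 → max 540
A4 regrets: 40, 0, 0, 890 → max 890
Smallest max regret = 390 → A2.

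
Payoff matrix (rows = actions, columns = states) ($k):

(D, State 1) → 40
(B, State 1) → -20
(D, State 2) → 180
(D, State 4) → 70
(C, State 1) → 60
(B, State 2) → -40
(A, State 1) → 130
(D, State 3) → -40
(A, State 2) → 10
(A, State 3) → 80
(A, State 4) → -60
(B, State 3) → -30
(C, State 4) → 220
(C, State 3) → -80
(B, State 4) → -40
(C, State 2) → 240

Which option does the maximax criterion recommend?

Row maxima: A=130, B=-20, C=240, D=180
Best best-case = 240 → C.

C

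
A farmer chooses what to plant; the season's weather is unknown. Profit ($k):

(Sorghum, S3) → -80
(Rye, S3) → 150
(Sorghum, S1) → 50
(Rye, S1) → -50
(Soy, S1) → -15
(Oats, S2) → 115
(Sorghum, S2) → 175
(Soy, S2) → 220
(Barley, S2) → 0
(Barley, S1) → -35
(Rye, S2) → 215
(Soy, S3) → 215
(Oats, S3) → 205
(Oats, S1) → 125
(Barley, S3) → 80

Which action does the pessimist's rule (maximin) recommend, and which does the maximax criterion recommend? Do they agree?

maximin → Oats; maximax → Soy (disagree)

Row minima: Soy=-15, Barley=-35, Sorghum=-80, Rye=-50, Oats=115
Best worst-case = 115 → Oats.
Row maxima: Soy=220, Barley=80, Sorghum=175, Rye=215, Oats=205
Best best-case = 220 → Soy.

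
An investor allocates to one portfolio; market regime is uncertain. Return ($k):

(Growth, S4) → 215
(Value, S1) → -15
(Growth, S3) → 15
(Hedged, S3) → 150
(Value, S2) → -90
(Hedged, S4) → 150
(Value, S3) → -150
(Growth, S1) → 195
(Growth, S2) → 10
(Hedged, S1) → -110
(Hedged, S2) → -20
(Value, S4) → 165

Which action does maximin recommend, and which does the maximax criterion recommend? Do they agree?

maximin → Growth; maximax → Growth (agree)

Row minima: Growth=10, Hedged=-110, Value=-150
Best worst-case = 10 → Growth.
Row maxima: Growth=215, Hedged=150, Value=165
Best best-case = 215 → Growth.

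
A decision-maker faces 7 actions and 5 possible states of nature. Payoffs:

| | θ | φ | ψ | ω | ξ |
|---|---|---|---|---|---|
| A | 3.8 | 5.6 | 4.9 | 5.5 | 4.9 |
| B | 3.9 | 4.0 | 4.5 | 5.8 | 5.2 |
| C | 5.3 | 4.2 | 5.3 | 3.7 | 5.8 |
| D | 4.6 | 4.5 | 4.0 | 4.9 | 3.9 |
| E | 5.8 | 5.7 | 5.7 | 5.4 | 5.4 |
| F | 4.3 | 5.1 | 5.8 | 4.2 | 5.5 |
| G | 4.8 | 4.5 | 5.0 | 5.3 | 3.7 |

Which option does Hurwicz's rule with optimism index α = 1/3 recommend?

E

A: 1/3·5.6 + 2/3·3.8 = 4.4
B: 1/3·5.8 + 2/3·3.9 = 68/15
C: 1/3·5.8 + 2/3·3.7 = 4.4
D: 1/3·4.9 + 2/3·3.9 = 127/30
E: 1/3·5.8 + 2/3·5.4 = 83/15
F: 1/3·5.8 + 2/3·4.2 = 71/15
G: 1/3·5.3 + 2/3·3.7 = 127/30
Highest Hurwicz score = 83/15 → E.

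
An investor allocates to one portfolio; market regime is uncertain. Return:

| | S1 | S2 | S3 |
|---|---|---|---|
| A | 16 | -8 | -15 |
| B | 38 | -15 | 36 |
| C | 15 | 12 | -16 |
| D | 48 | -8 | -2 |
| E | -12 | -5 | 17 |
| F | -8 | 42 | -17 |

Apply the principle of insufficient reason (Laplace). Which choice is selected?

Row averages: A=-7/3, B=59/3, C=11/3, D=38/3, E=0, F=17/3
Highest average = 59/3 → B.

B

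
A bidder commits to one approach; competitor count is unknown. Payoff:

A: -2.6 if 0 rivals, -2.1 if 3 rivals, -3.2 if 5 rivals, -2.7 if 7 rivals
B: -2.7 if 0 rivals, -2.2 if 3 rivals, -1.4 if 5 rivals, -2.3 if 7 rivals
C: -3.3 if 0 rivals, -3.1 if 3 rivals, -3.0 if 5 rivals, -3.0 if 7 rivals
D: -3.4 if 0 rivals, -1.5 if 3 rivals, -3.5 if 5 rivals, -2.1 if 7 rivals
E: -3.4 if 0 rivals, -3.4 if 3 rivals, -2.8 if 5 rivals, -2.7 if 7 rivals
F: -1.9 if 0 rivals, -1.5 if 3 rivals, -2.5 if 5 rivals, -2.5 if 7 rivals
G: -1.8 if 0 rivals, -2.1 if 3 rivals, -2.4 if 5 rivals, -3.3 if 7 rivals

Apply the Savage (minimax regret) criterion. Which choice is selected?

Column bests: 0 rivals=-1.8, 3 rivals=-1.5, 5 rivals=-1.4, 7 rivals=-2.1.
A regrets: 0.8, 0.6, 1.8, 0.6 → max 1.8
B regrets: 0.9, 0.7, 0.0, 0.2 → max 0.9
C regrets: 1.5, 1.6, 1.6, 0.9 → max 1.6
D regrets: 1.6, 0.0, 2.1, 0.0 → max 2.1
E regrets: 1.6, 1.9, 1.4, 0.6 → max 1.9
F regrets: 0.1, 0.0, 1.1, 0.4 → max 1.1
G regrets: 0.0, 0.6, 1.0, 1.2 → max 1.2
Smallest max regret = 0.9 → B.

B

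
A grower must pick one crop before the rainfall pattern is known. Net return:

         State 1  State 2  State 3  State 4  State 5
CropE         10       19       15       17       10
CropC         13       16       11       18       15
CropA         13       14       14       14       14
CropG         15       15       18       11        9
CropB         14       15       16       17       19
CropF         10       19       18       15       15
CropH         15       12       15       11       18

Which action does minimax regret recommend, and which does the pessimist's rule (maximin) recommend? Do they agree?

minimax regret → CropB; maximin → CropB (agree)

Column bests: State 1=15, State 2=19, State 3=18, State 4=18, State 5=19.
CropE regrets: 5, 0, 3, 1, 9 → max 9
CropC regrets: 2, 3, 7, 0, 4 → max 7
CropA regrets: 2, 5, 4, 4, 5 → max 5
CropG regrets: 0, 4, 0, 7, 10 → max 10
CropB regrets: 1, 4, 2, 1, 0 → max 4
CropF regrets: 5, 0, 0, 3, 4 → max 5
CropH regrets: 0, 7, 3, 7, 1 → max 7
Smallest max regret = 4 → CropB.
Row minima: CropE=10, CropC=11, CropA=13, CropG=9, CropB=14, CropF=10, CropH=11
Best worst-case = 14 → CropB.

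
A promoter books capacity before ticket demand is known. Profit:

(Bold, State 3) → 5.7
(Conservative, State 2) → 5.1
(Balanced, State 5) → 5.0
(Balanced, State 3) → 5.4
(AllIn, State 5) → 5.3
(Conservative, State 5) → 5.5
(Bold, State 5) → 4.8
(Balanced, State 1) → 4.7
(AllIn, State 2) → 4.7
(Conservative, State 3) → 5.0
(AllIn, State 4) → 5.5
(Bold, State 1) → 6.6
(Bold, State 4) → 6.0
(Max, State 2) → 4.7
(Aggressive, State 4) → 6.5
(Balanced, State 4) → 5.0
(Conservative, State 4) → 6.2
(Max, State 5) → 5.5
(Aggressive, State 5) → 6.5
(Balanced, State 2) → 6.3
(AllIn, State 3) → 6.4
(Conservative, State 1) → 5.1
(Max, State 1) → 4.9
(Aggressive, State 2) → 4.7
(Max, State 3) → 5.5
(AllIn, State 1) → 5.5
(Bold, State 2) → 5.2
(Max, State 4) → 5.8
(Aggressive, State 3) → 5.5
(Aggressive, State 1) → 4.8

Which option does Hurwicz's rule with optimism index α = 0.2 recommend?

Conservative

Conservative: 0.2·6.2 + 0.8·5.0 = 5.24
Balanced: 0.2·6.3 + 0.8·4.7 = 5.02
Aggressive: 0.2·6.5 + 0.8·4.7 = 5.06
Bold: 0.2·6.6 + 0.8·4.8 = 5.16
AllIn: 0.2·6.4 + 0.8·4.7 = 5.04
Max: 0.2·5.8 + 0.8·4.7 = 4.92
Highest Hurwicz score = 5.24 → Conservative.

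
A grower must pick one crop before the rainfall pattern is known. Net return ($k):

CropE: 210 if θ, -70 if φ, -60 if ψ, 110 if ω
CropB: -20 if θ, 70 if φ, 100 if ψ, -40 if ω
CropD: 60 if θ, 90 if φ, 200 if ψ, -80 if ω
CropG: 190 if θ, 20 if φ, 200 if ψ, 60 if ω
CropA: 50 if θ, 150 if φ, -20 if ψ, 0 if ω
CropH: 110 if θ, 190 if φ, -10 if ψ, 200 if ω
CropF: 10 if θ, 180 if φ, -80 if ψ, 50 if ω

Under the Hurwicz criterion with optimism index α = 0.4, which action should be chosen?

CropG

CropE: 0.4·210 + 0.6·(-70) = 42
CropB: 0.4·100 + 0.6·(-40) = 16
CropD: 0.4·200 + 0.6·(-80) = 32
CropG: 0.4·200 + 0.6·20 = 92
CropA: 0.4·150 + 0.6·(-20) = 48
CropH: 0.4·200 + 0.6·(-10) = 74
CropF: 0.4·180 + 0.6·(-80) = 24
Highest Hurwicz score = 92 → CropG.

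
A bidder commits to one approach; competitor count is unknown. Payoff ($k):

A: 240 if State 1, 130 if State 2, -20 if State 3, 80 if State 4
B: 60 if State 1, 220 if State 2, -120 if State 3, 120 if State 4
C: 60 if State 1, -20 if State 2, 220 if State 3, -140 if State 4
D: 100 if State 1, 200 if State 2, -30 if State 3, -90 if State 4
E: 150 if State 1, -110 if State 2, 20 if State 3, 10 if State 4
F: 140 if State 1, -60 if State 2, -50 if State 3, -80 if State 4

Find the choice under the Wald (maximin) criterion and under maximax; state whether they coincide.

maximin → A; maximax → A (agree)

Row minima: A=-20, B=-120, C=-140, D=-90, E=-110, F=-80
Best worst-case = -20 → A.
Row maxima: A=240, B=220, C=220, D=200, E=150, F=140
Best best-case = 240 → A.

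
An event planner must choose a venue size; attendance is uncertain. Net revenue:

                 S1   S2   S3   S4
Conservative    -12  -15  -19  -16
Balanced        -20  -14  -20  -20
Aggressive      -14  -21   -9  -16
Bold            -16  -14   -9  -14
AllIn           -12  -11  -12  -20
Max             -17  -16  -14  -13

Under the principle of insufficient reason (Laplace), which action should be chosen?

Bold

Row averages: Conservative=-15.5, Balanced=-18.5, Aggressive=-15, Bold=-13.25, AllIn=-13.75, Max=-15
Highest average = -13.25 → Bold.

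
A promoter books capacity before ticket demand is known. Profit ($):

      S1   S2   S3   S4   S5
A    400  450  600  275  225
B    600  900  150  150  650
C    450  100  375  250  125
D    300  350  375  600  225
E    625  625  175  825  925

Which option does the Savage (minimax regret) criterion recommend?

Column bests: S1=625, S2=900, S3=600, S4=825, S5=925.
A regrets: 225, 450, 0, 550, 700 → max 700
B regrets: 25, 0, 450, 675, 275 → max 675
C regrets: 175, 800, 225, 575, 800 → max 800
D regrets: 325, 550, 225, 225, 700 → max 700
E regrets: 0, 275, 425, 0, 0 → max 425
Smallest max regret = 425 → E.

E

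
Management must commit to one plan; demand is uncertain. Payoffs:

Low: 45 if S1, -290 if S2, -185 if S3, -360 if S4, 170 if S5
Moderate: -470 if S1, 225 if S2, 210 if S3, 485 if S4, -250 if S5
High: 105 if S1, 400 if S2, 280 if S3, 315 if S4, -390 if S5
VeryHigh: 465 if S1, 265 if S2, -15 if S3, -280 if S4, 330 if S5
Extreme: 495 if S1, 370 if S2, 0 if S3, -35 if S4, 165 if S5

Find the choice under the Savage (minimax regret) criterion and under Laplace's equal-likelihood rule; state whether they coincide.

minimax regret → Extreme; laplace → Extreme (agree)

Column bests: S1=495, S2=400, S3=280, S4=485, S5=330.
Low regrets: 450, 690, 465, 845, 160 → max 845
Moderate regrets: 965, 175, 70, 0, 580 → max 965
High regrets: 390, 0, 0, 170, 720 → max 720
VeryHigh regrets: 30, 135, 295, 765, 0 → max 765
Extreme regrets: 0, 30, 280, 520, 165 → max 520
Smallest max regret = 520 → Extreme.
Row averages: Low=-124, Moderate=40, High=142, VeryHigh=153, Extreme=199
Highest average = 199 → Extreme.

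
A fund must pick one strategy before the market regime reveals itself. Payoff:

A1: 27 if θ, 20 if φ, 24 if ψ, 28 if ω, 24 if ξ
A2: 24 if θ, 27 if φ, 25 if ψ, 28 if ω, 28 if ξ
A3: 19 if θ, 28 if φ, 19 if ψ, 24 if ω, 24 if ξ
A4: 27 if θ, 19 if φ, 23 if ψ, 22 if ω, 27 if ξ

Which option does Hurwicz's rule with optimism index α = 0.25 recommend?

A2

A1: 0.25·28 + 0.75·20 = 22
A2: 0.25·28 + 0.75·24 = 25
A3: 0.25·28 + 0.75·19 = 21.25
A4: 0.25·27 + 0.75·19 = 21
Highest Hurwicz score = 25 → A2.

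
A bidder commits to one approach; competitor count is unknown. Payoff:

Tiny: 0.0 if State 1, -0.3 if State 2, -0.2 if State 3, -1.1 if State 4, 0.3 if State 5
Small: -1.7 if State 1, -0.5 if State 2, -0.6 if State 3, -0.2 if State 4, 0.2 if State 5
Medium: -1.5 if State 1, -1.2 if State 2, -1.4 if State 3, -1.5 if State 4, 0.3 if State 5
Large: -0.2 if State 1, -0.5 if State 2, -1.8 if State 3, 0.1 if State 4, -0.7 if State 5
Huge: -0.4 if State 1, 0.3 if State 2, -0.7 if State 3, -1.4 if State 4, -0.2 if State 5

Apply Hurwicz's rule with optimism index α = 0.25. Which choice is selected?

Tiny: 0.25·0.3 + 0.75·(-1.1) = -0.75
Small: 0.25·0.2 + 0.75·(-1.7) = -1.225
Medium: 0.25·0.3 + 0.75·(-1.5) = -1.05
Large: 0.25·0.1 + 0.75·(-1.8) = -1.325
Huge: 0.25·0.3 + 0.75·(-1.4) = -0.975
Highest Hurwicz score = -0.75 → Tiny.

Tiny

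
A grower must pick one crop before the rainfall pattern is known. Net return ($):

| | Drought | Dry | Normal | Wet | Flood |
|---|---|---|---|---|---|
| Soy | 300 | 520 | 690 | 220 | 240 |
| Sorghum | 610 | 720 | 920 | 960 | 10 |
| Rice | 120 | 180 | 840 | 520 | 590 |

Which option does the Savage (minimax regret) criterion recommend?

Column bests: Drought=610, Dry=720, Normal=920, Wet=960, Flood=590.
Soy regrets: 310, 200, 230, 740, 350 → max 740
Sorghum regrets: 0, 0, 0, 0, 580 → max 580
Rice regrets: 490, 540, 80, 440, 0 → max 540
Smallest max regret = 540 → Rice.

Rice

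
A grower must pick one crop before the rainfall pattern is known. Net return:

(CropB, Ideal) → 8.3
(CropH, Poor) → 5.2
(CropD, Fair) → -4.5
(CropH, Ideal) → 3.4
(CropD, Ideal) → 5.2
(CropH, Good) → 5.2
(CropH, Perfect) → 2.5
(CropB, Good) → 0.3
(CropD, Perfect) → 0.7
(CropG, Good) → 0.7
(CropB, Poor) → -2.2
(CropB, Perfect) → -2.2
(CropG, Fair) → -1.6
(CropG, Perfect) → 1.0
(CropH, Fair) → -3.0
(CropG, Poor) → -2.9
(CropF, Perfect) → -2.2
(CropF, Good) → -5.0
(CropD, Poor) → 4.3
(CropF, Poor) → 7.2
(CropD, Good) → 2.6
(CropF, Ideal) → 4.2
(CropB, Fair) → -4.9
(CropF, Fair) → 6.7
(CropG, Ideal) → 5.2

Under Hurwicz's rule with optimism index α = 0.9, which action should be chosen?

CropB

CropD: 0.9·5.2 + 0.1·(-4.5) = 4.23
CropG: 0.9·5.2 + 0.1·(-2.9) = 4.39
CropH: 0.9·5.2 + 0.1·(-3.0) = 4.38
CropB: 0.9·8.3 + 0.1·(-4.9) = 6.98
CropF: 0.9·7.2 + 0.1·(-5.0) = 5.98
Highest Hurwicz score = 6.98 → CropB.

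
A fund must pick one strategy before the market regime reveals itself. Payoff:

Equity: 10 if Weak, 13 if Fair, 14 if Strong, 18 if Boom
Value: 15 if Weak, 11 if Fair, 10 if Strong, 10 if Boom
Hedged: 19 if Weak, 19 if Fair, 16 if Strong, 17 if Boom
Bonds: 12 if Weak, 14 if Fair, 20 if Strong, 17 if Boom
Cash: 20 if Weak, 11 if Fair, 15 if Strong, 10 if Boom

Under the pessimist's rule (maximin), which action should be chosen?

Row minima: Equity=10, Value=10, Hedged=16, Bonds=12, Cash=10
Best worst-case = 16 → Hedged.

Hedged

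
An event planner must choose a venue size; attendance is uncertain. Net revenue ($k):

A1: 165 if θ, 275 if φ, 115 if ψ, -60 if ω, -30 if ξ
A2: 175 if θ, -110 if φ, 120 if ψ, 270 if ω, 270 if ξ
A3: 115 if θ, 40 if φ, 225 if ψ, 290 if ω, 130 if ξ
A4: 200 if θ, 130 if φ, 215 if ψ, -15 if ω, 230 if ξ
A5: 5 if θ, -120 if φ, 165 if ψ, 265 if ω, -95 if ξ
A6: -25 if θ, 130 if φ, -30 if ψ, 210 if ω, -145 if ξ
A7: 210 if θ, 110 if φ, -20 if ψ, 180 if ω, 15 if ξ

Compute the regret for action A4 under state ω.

305

Best payoff under ω is 290.
Regret = 290 − (-15) = 305.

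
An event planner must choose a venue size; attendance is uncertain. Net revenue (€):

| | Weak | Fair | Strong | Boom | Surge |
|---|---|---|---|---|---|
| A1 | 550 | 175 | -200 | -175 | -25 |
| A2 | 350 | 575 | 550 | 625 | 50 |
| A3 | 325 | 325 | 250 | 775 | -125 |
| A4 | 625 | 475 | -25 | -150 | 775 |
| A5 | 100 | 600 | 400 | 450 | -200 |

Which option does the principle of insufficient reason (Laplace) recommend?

Row averages: A1=65, A2=430, A3=310, A4=340, A5=270
Highest average = 430 → A2.

A2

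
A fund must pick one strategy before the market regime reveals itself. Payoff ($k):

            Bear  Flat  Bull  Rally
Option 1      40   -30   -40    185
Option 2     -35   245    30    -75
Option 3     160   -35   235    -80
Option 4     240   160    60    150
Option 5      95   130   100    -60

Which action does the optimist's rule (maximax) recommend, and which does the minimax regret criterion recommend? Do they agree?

maximax → Option 2; minimax regret → Option 4 (disagree)

Row maxima: Option 1=185, Option 2=245, Option 3=235, Option 4=240, Option 5=130
Best best-case = 245 → Option 2.
Column bests: Bear=240, Flat=245, Bull=235, Rally=185.
Option 1 regrets: 200, 275, 275, 0 → max 275
Option 2 regrets: 275, 0, 205, 260 → max 275
Option 3 regrets: 80, 280, 0, 265 → max 280
Option 4 regrets: 0, 85, 175, 35 → max 175
Option 5 regrets: 145, 115, 135, 245 → max 245
Smallest max regret = 175 → Option 4.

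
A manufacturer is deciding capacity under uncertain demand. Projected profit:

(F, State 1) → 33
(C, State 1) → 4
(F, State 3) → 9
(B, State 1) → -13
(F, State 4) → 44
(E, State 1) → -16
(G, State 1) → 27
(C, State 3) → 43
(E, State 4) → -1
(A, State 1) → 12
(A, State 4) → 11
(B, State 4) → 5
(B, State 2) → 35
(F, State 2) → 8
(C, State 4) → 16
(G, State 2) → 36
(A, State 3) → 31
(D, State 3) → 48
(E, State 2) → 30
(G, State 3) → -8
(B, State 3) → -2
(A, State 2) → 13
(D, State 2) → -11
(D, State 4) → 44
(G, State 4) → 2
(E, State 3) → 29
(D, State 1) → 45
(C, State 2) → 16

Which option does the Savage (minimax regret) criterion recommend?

Column bests: State 1=45, State 2=36, State 3=48, State 4=44.
A regrets: 33, 23, 17, 33 → max 33
B regrets: 58, 1, 50, 39 → max 58
C regrets: 41, 20, 5, 28 → max 41
D regrets: 0, 47, 0, 0 → max 47
E regrets: 61, 6, 19, 45 → max 61
F regrets: 12, 28, 39, 0 → max 39
G regrets: 18, 0, 56, 42 → max 56
Smallest max regret = 33 → A.

A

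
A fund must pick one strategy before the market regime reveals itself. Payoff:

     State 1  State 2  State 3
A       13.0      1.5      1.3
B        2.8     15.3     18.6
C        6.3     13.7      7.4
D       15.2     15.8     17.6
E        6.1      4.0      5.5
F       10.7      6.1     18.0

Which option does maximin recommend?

Row minima: A=1.3, B=2.8, C=6.3, D=15.2, E=4.0, F=6.1
Best worst-case = 15.2 → D.

D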